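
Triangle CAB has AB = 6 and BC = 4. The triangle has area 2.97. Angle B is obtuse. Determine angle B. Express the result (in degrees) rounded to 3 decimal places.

165.670

From area = ½·AB·BC·sin B, we get sin B = 2·area/(AB·BC) ≈ 0.24750.
Taking the obtuse solution, ∠B ≈ 165.67°.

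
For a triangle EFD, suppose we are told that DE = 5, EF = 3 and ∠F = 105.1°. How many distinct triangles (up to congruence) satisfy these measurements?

1

EF·sin F = 3·sin(105.1°) ≈ 2.896.
Since ∠F is not acute, a triangle exists only if DE > EF; here DE > EF, so there is exactly one triangle.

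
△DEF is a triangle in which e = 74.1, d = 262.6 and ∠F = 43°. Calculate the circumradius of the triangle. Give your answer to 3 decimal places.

157.219

By the law of cosines, f² = d² + e² − 2·d·e·cos F = 45987, so f ≈ 214.45.
Area = ½·d·e·sin F ≈ 6635.4.
Circumradius = f/(2 sin F) ≈ 157.22.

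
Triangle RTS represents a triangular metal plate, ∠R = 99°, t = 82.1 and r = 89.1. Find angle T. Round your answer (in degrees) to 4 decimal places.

Law of sines: sin T = t·sin R/r ≈ 0.91009.
Since r ≥ t, only the acute value applies: ∠T ≈ 65.52°.
Then ∠S = 180° − ∠R − ∠T ≈ 15.48°.

∠T ≈ 65.5181°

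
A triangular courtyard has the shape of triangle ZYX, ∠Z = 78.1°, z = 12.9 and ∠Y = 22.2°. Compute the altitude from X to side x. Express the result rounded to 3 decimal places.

4.874

The third angle is ∠X = 180° − ∠Z − ∠Y = 79.70°.
Law of sines: y = z·sin Y/sin Z ≈ 4.9812.
Law of sines: x = z·sin X/sin Z ≈ 12.971.
Area = ½·z·y·sin X ≈ 31.611.
The altitude from X has length 2·area/x ≈ 4.8741.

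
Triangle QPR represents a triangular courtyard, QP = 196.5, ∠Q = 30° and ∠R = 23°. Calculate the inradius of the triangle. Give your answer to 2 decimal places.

46.45

The third angle is ∠P = 180° − ∠R − ∠Q = 127.00°.
Law of sines: PR = QP·sin Q/sin R ≈ 251.45.
Law of sines: RQ = QP·sin P/sin R ≈ 401.64.
Area = ½·QP·PR·sin P ≈ 19730.
Semiperimeter s = (251.45+401.64+196.5)/2 = 424.79.
Inradius = area/s = 19730/424.79 ≈ 46.447.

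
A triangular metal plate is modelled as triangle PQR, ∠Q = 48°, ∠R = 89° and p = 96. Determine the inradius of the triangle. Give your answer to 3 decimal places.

The third angle is ∠P = 180° − ∠Q − ∠R = 43.00°.
Law of sines: q = p·sin Q/sin P ≈ 104.61.
Law of sines: r = p·sin R/sin P ≈ 140.74.
Area = ½·p·q·sin R ≈ 5020.4.
Semiperimeter s = (96+104.61+140.74)/2 = 170.67.
Inradius = area/s = 5020.4/170.67 ≈ 29.415.

29.415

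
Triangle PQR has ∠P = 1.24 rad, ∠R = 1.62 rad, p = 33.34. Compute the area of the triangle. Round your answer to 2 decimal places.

area ≈ 163.10

The third angle is ∠Q = π − ∠R − ∠P = 0.282 rad.
Law of sines: q = p·sin Q/sin P ≈ 9.7958.
Law of sines: r = p·sin R/sin P ≈ 35.209.
Area = ½·p·q·sin R ≈ 163.1.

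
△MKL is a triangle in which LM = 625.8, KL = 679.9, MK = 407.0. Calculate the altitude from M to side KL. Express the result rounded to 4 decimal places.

368.0411

Semiperimeter s = (679.9 + 625.8 + 407)/2 = 856.35.
Heron's formula: area = √(856.35·176.45·230.55·449.35) ≈ 1.2512e+05.
The altitude from M has length 2·area/KL ≈ 368.04.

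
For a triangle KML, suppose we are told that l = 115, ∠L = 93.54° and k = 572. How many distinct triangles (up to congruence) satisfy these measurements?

k·sin L = 572·sin(93.54°) ≈ 570.9.
Since ∠L is not acute, a triangle exists only if l > k; here l ≤ k, so there is no triangle.

0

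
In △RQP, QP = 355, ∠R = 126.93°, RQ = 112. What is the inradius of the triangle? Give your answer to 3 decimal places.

Law of sines: sin P = RQ·sin R/QP ≈ 0.25220.
Since QP ≥ RQ, only the acute value applies: ∠P ≈ 14.61°.
Then ∠Q = 180° − ∠R − ∠P ≈ 38.46°.
Law of sines gives PR = QP·sin Q/sin R ≈ 276.23.
Area = ½·QP·RQ·sin Q ≈ 12365.
Semiperimeter s = (355+276.23+112)/2 = 371.62.
Inradius = area/s = 12365/371.62 ≈ 33.275.

33.275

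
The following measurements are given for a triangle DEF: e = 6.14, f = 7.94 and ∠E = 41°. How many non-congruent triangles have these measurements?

2

f·sin E = 7.94·sin(41°) ≈ 5.209.
Since f sin E < e < f (5.209 < 6.14 < 7.94), two triangles exist.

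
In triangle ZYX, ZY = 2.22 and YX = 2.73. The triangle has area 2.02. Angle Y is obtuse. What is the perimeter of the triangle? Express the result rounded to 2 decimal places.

9.58

From area = ½·ZY·YX·sin Y, we get sin Y = 2·area/(ZY·YX) ≈ 0.66660.
Taking the obtuse solution, ∠Y ≈ 138.19°.
Law of cosines then gives XZ ≈ 4.6278.
Perimeter = 2.73 + 4.6278 + 2.22 = 9.5778.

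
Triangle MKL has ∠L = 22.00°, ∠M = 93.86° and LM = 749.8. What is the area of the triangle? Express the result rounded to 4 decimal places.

The third angle is ∠K = 180° − ∠L − ∠M = 64.14°.
Law of sines: KL = LM·sin M/sin K ≈ 831.35.
Law of sines: MK = LM·sin L/sin K ≈ 312.14.
Area = ½·LM·KL·sin L ≈ 1.1675e+05.

area ≈ 116754.5541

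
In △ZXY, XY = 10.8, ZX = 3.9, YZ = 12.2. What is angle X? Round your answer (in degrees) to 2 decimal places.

By the law of cosines, cos X = (ZX² + XY² − YZ²) / (2·ZX·XY) ≈ -0.20169, so ∠X ≈ 101.64°.

∠X ≈ 101.64°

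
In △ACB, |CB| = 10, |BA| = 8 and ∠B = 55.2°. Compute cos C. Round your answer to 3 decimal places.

0.637

By the law of cosines, |AC|² = |CB|² + |BA|² − 2·|CB|·|BA|·cos B = 72.686, so |AC| ≈ 8.5256.
Law of cosines again: cos C = (|AC|² + |CB|² − |BA|²)/(2·|AC|·|CB|) ≈ 0.63741, so ∠C ≈ 50.40°.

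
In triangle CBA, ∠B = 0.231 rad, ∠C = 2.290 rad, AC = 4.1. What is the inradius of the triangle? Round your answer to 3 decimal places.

The third angle is ∠A = π − ∠C − ∠B = 0.621 rad.
Law of sines: BA = AC·sin C/sin B ≈ 13.473.
Law of sines: CB = AC·sin A/sin B ≈ 10.414.
Area = ½·AC·BA·sin A ≈ 16.061.
Semiperimeter s = (13.473+4.1+10.414)/2 = 13.993.
Inradius = area/s = 16.061/13.993 ≈ 1.1478.

1.148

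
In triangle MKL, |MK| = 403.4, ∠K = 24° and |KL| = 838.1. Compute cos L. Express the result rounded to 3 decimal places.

By the law of cosines, |LM|² = |MK|² + |KL|² − 2·|MK|·|KL|·cos K = 2.4742e+05, so |LM| ≈ 497.42.
Law of cosines again: cos L = (|KL|² + |LM|² − |MK|²)/(2·|KL|·|LM|) ≈ 0.94403, so ∠L ≈ 19.26°.

0.944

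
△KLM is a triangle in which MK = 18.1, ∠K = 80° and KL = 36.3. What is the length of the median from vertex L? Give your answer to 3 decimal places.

By the law of cosines, LM² = MK² + KL² − 2·MK·KL·cos K = 1417.1, so LM ≈ 37.645.
Median from L: ½√(2·KL² + 2·LM² − MK²) ≈ 35.854.

35.854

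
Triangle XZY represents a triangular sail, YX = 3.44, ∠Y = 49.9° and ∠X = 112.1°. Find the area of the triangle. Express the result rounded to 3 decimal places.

The third angle is ∠Z = 180° − ∠Y − ∠X = 18.00°.
Law of sines: ZY = YX·sin X/sin Z ≈ 10.314.
Law of sines: XZ = YX·sin Y/sin Z ≈ 8.5152.
Area = ½·YX·ZY·sin Y ≈ 13.57.

area ≈ 13.570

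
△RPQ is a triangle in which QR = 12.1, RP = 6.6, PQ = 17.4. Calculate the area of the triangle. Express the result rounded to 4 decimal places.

area ≈ 28.2720

Semiperimeter s = (17.4 + 12.1 + 6.6)/2 = 18.05.
Heron's formula: area = √(18.05·0.65·5.95·11.45) ≈ 28.272.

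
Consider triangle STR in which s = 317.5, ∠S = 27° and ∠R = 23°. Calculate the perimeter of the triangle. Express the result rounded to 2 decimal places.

The third angle is ∠T = 180° − ∠R − ∠S = 130.00°.
Law of sines: t = s·sin T/sin S ≈ 535.74.
Law of sines: r = s·sin R/sin S ≈ 273.26.
Semiperimeter p = (317.5+535.74+273.26)/2 = 563.25.
Perimeter = 317.5 + 535.74 + 273.26 = 1126.5.

perimeter ≈ 1126.50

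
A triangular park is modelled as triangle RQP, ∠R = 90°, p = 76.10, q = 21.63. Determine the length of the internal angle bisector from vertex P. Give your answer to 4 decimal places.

By the law of cosines, r² = q² + p² − 2·q·p·cos R = 6259.1, so r ≈ 79.114.
Law of cosines again: cos P = (r² + q² − p²)/(2·r·q) ≈ 0.27340, so ∠P ≈ 74.13°.
The bisector from P has length 2·r·q·cos(∠P/2)/(r+q) ≈ 27.107.

27.1075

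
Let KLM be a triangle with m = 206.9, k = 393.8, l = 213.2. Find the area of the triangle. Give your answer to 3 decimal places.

area ≈ 14402.024

Semiperimeter s = (393.8 + 213.2 + 206.9)/2 = 406.95.
Heron's formula: area = √(406.95·13.15·193.75·200.05) ≈ 14402.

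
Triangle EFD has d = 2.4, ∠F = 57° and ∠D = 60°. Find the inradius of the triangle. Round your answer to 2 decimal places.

0.69

The third angle is ∠E = 180° − ∠F − ∠D = 63.00°.
Law of sines: e = d·sin E/sin D ≈ 2.4692.
Law of sines: f = d·sin F/sin D ≈ 2.3242.
Area = ½·d·e·sin F ≈ 2.485.
Semiperimeter s = (2.4692+2.3242+2.4)/2 = 3.5967.
Inradius = area/s = 2.485/3.5967 ≈ 0.69092.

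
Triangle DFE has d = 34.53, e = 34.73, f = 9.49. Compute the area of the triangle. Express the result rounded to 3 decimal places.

Semiperimeter s = (34.53 + 9.49 + 34.73)/2 = 39.375.
Heron's formula: area = √(39.375·4.845·29.885·4.645) ≈ 162.73.

area ≈ 162.733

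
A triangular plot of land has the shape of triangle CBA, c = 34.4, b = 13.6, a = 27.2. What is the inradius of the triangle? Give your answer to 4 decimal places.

4.6090

Semiperimeter s = (34.4 + 13.6 + 27.2)/2 = 37.6.
Heron's formula: area = √(37.6·3.2·24·10.4) ≈ 173.3.
Inradius = area/s = 173.3/37.6 ≈ 4.609.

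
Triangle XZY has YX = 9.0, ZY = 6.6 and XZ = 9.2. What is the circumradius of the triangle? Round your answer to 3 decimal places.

4.884

By the law of cosines, cos X = (YX² + XZ² − ZY²) / (2·YX·XZ) ≈ 0.73720, so ∠X ≈ 42.51°.
Circumradius = ZY/(2 sin X) ≈ 4.884.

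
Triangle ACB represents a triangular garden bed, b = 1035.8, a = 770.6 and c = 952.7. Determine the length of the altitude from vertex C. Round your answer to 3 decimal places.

Semiperimeter s = (770.6 + 952.7 + 1035.8)/2 = 1379.6.
Heron's formula: area = √(1379.6·608.95·426.85·343.75) ≈ 3.5109e+05.
The altitude from C has length 2·area/c ≈ 737.04.

h_C ≈ 737.042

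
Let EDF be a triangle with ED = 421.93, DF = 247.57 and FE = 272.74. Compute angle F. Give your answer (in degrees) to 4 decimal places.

By the law of cosines, cos F = (DF² + FE² − ED²) / (2·DF·FE) ≈ -0.31358, so ∠F ≈ 108.27°.

∠F ≈ 108.2750°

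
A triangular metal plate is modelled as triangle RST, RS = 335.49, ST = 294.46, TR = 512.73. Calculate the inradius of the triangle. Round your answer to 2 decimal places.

81.85

Semiperimeter s = (294.46 + 512.73 + 335.49)/2 = 571.34.
Heron's formula: area = √(571.34·276.88·58.61·235.85) ≈ 46762.
Inradius = area/s = 46762/571.34 ≈ 81.847.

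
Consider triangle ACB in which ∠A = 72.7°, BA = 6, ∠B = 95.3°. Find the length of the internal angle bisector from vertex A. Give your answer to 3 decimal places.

The third angle is ∠C = 180° − ∠B − ∠A = 12.00°.
Law of sines: CB = BA·sin A/sin C ≈ 27.553.
Law of sines: AC = BA·sin B/sin C ≈ 28.735.
The bisector from A has length 2·BA·AC·cos(∠A/2)/(BA+AC) ≈ 7.9955.

t_A ≈ 7.995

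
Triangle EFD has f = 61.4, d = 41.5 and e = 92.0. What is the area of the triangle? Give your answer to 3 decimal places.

1035.004

Semiperimeter s = (92 + 61.4 + 41.5)/2 = 97.45.
Heron's formula: area = √(97.45·5.45·36.05·55.95) ≈ 1035.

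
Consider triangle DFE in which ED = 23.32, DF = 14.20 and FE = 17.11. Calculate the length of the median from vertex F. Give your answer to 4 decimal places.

m_F ≈ 10.5471

Median from F: ½√(2·DF² + 2·FE² − ED²) ≈ 10.547.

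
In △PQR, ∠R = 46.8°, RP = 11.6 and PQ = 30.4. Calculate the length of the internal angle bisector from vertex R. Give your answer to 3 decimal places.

t_R ≈ 16.225

Law of sines: sin Q = RP·sin R/PQ ≈ 0.27816.
Since PQ ≥ RP, only the acute value applies: ∠Q ≈ 16.15°.
Then ∠P = 180° − ∠R − ∠Q ≈ 117.05°.
Law of sines gives QR = PQ·sin P/sin R ≈ 37.141.
The bisector from R has length 2·QR·RP·cos(∠R/2)/(QR+RP) ≈ 16.225.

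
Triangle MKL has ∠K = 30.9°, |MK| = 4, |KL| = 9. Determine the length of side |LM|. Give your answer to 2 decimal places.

By the law of cosines, |LM|² = |MK|² + |KL|² − 2·|MK|·|KL|·cos K = 35.219, so |LM| ≈ 5.9346.

5.93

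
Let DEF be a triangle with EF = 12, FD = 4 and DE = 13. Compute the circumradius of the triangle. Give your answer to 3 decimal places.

By the law of cosines, cos D = (FD² + DE² − EF²) / (2·FD·DE) ≈ 0.39423, so ∠D ≈ 66.78°.
Circumradius = EF/(2 sin D) ≈ 6.5288.

6.529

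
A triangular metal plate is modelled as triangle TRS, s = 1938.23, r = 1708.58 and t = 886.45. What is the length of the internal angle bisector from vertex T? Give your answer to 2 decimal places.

By the law of cosines, cos T = (r² + s² − t²) / (2·r·s) ≈ 0.88932, so ∠T ≈ 27.21°.
The bisector from T has length 2·r·s·cos(∠T/2)/(r+s) ≈ 1765.2.

1765.21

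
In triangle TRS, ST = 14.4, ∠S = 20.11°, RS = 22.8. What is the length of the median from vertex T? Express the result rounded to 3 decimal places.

By the law of cosines, TR² = RS² + ST² − 2·RS·ST·cos S = 110.59, so TR ≈ 10.516.
Median from T: ½√(2·ST² + 2·TR² − RS²) ≈ 5.3867.

m_T ≈ 5.387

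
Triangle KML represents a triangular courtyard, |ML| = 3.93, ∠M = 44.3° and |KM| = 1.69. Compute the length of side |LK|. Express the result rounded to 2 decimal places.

2.97

By the law of cosines, |LK|² = |KM|² + |ML|² − 2·|KM|·|ML|·cos M = 8.7942, so |LK| ≈ 2.9655.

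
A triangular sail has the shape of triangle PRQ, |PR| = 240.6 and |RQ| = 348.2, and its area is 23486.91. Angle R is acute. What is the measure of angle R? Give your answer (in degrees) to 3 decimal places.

From area = ½·|PR|·|RQ|·sin R, we get sin R = 2·area/(|PR|·|RQ|) ≈ 0.56070.
Taking the acute solution, ∠R ≈ 34.10°.

∠R ≈ 34.104°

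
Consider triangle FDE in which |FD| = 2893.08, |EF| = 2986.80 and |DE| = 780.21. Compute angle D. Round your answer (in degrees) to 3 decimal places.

By the law of cosines, cos D = (|FD|² + |DE|² − |EF|²) / (2·|FD|·|DE|) ≈ 0.01277, so ∠D ≈ 89.27°.

∠D ≈ 89.268°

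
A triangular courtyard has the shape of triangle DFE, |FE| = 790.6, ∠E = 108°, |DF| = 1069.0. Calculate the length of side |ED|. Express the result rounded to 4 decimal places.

515.5592

Law of sines: sin D = |FE|·sin E/|DF| ≈ 0.70337.
Since |DF| ≥ |FE|, only the acute value applies: ∠D ≈ 44.70°.
Then ∠F = 180° − ∠E − ∠D ≈ 27.30°.
Law of sines gives |ED| = |DF|·sin F/sin E ≈ 515.56.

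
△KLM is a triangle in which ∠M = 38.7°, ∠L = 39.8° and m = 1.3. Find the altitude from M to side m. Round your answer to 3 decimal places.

The third angle is ∠K = 180° − ∠L − ∠M = 101.50°.
Law of sines: k = m·sin K/sin M ≈ 2.0375.
Law of sines: l = m·sin L/sin M ≈ 1.3309.
Area = ½·m·k·sin L ≈ 0.84773.
The altitude from M has length 2·area/m ≈ 1.3042.

h_M ≈ 1.304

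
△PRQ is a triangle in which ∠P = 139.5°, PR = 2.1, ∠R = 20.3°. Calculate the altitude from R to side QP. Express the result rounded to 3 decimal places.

The third angle is ∠Q = 180° − ∠P − ∠R = 20.20°.
Law of sines: RQ = PR·sin P/sin Q ≈ 3.9497.
Law of sines: QP = PR·sin R/sin Q ≈ 2.11.
Area = ½·PR·RQ·sin R ≈ 1.4388.
The altitude from R has length 2·area/QP ≈ 1.3638.

h_R ≈ 1.364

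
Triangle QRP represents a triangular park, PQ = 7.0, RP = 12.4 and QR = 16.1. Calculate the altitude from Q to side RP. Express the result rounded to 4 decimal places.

h_Q ≈ 6.6196

Semiperimeter s = (12.4 + 7 + 16.1)/2 = 17.75.
Heron's formula: area = √(17.75·5.35·10.75·1.65) ≈ 41.041.
The altitude from Q has length 2·area/RP ≈ 6.6196.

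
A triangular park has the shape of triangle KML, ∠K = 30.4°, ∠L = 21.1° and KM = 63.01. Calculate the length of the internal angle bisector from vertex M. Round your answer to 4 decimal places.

31.9905

The third angle is ∠M = 180° − ∠L − ∠K = 128.50°.
Law of sines: ML = KM·sin K/sin L ≈ 88.571.
Law of sines: LK = KM·sin M/sin L ≈ 136.98.
The bisector from M has length 2·KM·ML·cos(∠M/2)/(KM+ML) ≈ 31.99.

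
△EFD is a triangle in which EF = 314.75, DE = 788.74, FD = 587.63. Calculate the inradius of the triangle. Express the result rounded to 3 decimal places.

95.918

Semiperimeter s = (587.63 + 788.74 + 314.75)/2 = 845.56.
Heron's formula: area = √(845.56·257.93·56.82·530.81) ≈ 81104.
Inradius = area/s = 81104/845.56 ≈ 95.918.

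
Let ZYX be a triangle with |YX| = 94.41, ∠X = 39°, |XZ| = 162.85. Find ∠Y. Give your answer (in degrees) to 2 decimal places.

∠Y ≈ 107.42°

By the law of cosines, |ZY|² = |YX|² + |XZ|² − 2·|YX|·|XZ|·cos X = 11537, so |ZY| ≈ 107.41.
Law of cosines again: cos Y = (|ZY|² + |YX|² − |XZ|²)/(2·|ZY|·|YX|) ≈ -0.29931, so ∠Y ≈ 107.42°.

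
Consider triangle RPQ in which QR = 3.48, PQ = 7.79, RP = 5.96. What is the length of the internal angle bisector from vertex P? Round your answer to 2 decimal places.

t_P ≈ 6.59

By the law of cosines, cos P = (RP² + PQ² − QR²) / (2·RP·PQ) ≈ 0.90565, so ∠P ≈ 25.09°.
The bisector from P has length 2·RP·PQ·cos(∠P/2)/(RP+PQ) ≈ 6.592.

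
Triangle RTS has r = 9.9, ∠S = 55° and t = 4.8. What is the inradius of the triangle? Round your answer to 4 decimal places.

By the law of cosines, s² = r² + t² − 2·r·t·cos S = 66.537, so s ≈ 8.157.
Area = ½·r·t·sin S ≈ 19.463.
Semiperimeter p = (9.9+4.8+8.157)/2 = 11.429.
Inradius = area/p = 19.463/11.429 ≈ 1.703.

1.7030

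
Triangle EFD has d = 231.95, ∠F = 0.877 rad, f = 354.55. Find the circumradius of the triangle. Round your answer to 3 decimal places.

230.579

Law of sines: sin D = d·sin F/f ≈ 0.50297.
Since f ≥ d, only the acute value applies: ∠D ≈ 0.527 rad.
Then ∠E = π − ∠F − ∠D ≈ 1.738 rad.
Law of sines gives e = f·sin E/sin F ≈ 454.76.
Circumradius = f/(2 sin F) ≈ 230.58.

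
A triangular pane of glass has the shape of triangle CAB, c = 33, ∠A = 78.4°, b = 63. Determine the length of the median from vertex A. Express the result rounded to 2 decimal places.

38.39

By the law of cosines, a² = b² + c² − 2·b·c·cos A = 4221.9, so a ≈ 64.976.
Median from A: ½√(2·b² + 2·c² − a²) ≈ 38.386.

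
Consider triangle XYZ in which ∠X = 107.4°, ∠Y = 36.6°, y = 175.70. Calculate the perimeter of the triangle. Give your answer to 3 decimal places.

The third angle is ∠Z = 180° − ∠X − ∠Y = 36.00°.
Law of sines: x = y·sin X/sin Y ≈ 281.2.
Law of sines: z = y·sin Z/sin Y ≈ 173.21.
Semiperimeter s = (281.2+175.7+173.21)/2 = 315.06.
Perimeter = 281.2 + 175.7 + 173.21 = 630.12.

perimeter ≈ 630.116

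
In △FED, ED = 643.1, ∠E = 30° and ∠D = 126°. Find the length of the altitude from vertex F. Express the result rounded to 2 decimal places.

h_F ≈ 639.58

The third angle is ∠F = 180° − ∠E − ∠D = 24.00°.
Law of sines: DF = ED·sin E/sin F ≈ 790.56.
Law of sines: FE = ED·sin D/sin F ≈ 1279.2.
Area = ½·ED·DF·sin D ≈ 2.0566e+05.
The altitude from F has length 2·area/ED ≈ 639.58.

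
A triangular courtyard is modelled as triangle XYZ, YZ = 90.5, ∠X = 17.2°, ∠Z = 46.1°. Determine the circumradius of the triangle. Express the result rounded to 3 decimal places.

153.023

The third angle is ∠Y = 180° − ∠Z − ∠X = 116.70°.
Law of sines: ZX = YZ·sin Y/sin X ≈ 273.41.
Law of sines: XY = YZ·sin Z/sin X ≈ 220.52.
Circumradius = YZ/(2 sin X) ≈ 153.02.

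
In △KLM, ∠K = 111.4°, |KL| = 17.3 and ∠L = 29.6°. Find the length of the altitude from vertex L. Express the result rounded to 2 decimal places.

h_L ≈ 16.11

The third angle is ∠M = 180° − ∠K − ∠L = 39.00°.
Law of sines: |LM| = |KL|·sin K/sin M ≈ 25.595.
Law of sines: |MK| = |KL|·sin L/sin M ≈ 13.578.
Area = ½·|KL|·|LM|·sin L ≈ 109.36.
The altitude from L has length 2·area/|MK| ≈ 16.107.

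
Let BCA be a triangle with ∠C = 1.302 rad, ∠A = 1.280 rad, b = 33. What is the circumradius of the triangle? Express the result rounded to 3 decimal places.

The third angle is ∠B = π − ∠C − ∠A = 0.560 rad.
Law of sines: c = b·sin C/sin B ≈ 59.933.
Law of sines: a = b·sin A/sin B ≈ 59.556.
Circumradius = b/(2 sin B) ≈ 31.083.

31.083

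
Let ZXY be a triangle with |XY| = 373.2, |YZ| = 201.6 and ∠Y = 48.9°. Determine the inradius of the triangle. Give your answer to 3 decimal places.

By the law of cosines, |ZX|² = |XY|² + |YZ|² − 2·|XY|·|YZ|·cos Y = 81003, so |ZX| ≈ 284.61.
Area = ½·|XY|·|YZ|·sin Y ≈ 28348.
Semiperimeter s = (373.2+201.6+284.61)/2 = 429.7.
Inradius = area/s = 28348/429.7 ≈ 65.971.

r ≈ 65.971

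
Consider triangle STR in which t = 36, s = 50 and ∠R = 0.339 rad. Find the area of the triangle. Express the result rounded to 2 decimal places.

Area = ½·s·t·sin R ≈ 299.29.

299.29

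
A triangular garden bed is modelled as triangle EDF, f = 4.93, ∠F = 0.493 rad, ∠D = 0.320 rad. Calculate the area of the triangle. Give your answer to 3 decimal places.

5.867

The third angle is ∠E = π − ∠D − ∠F = 2.329 rad.
Law of sines: e = f·sin E/sin F ≈ 7.5663.
Law of sines: d = f·sin D/sin F ≈ 3.2768.
Area = ½·f·e·sin D ≈ 5.867.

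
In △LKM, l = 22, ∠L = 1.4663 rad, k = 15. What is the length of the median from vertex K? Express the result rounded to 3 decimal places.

m_K ≈ 18.520

Law of sines: sin K = k·sin L/l ≈ 0.67810.
Since l ≥ k, only the acute value applies: ∠K ≈ 0.7452 rad.
Then ∠M = π − ∠L − ∠K ≈ 0.9301 rad.
Law of sines gives m = l·sin M/sin L ≈ 17.734.
Median from K: ½√(2·m² + 2·l² − k²) ≈ 18.52.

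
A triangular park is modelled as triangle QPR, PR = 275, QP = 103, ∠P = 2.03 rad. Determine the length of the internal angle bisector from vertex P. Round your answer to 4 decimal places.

By the law of cosines, RQ² = QP² + PR² − 2·QP·PR·cos P = 1.1134e+05, so RQ ≈ 333.68.
The bisector from P has length 2·QP·PR·cos(∠P/2)/(QP+PR) ≈ 79.073.

79.0732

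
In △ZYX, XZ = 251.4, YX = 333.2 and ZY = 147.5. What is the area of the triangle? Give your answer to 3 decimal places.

Semiperimeter s = (333.2 + 251.4 + 147.5)/2 = 366.05.
Heron's formula: area = √(366.05·32.85·114.65·218.55) ≈ 17358.

area ≈ 17358.026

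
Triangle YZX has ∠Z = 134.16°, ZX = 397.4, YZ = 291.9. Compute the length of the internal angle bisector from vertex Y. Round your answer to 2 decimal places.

t_Y ≈ 389.44

By the law of cosines, XY² = YZ² + ZX² − 2·YZ·ZX·cos Z = 4.0476e+05, so XY ≈ 636.21.
Law of cosines again: cos Y = (XY² + YZ² − ZX²)/(2·XY·YZ) ≈ 0.89398, so ∠Y ≈ 26.62°.
The bisector from Y has length 2·XY·YZ·cos(∠Y/2)/(XY+YZ) ≈ 389.44.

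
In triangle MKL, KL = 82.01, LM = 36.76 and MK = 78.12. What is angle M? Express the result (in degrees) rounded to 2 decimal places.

By the law of cosines, cos M = (LM² + MK² − KL²) / (2·LM·MK) ≈ 0.12682, so ∠M ≈ 82.71°.

∠M ≈ 82.71°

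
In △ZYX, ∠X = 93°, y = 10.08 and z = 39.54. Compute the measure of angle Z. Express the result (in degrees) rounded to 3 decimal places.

72.897

By the law of cosines, x² = z² + y² − 2·z·y·cos X = 1706.7, so x ≈ 41.313.
Law of cosines again: cos Z = (y² + x² − z²)/(2·y·x) ≈ 0.29408, so ∠Z ≈ 72.90°.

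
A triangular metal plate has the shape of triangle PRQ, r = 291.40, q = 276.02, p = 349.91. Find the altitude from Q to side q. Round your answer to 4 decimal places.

Semiperimeter s = (349.91 + 291.4 + 276.02)/2 = 458.66.
Heron's formula: area = √(458.66·108.75·167.26·182.64) ≈ 39037.
The altitude from Q has length 2·area/q ≈ 282.86.

h_Q ≈ 282.8579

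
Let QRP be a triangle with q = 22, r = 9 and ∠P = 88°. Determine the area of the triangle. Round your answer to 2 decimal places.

area ≈ 98.94

Area = ½·q·r·sin P ≈ 98.94.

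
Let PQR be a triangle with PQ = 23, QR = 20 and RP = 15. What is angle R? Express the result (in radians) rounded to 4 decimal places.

∠R ≈ 1.4101 rad

By the law of cosines, cos R = (QR² + RP² − PQ²) / (2·QR·RP) ≈ 0.16000, so ∠R ≈ 1.410 rad.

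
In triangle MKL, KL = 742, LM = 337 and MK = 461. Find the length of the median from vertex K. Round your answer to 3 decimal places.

m_K ≈ 594.264

Median from K: ½√(2·MK² + 2·KL² − LM²) ≈ 594.26.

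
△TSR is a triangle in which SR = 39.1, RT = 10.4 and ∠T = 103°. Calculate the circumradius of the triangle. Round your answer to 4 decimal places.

20.0642

Law of sines: sin S = RT·sin T/SR ≈ 0.25917.
Since SR ≥ RT, only the acute value applies: ∠S ≈ 15.02°.
Then ∠R = 180° − ∠T − ∠S ≈ 61.98°.
Law of sines gives TS = SR·sin R/sin T ≈ 35.425.
Circumradius = SR/(2 sin T) ≈ 20.064.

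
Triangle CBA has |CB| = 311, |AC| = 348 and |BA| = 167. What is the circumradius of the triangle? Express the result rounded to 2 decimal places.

174.10

By the law of cosines, cos C = (|AC|² + |CB|² − |BA|²) / (2·|AC|·|CB|) ≈ 0.87748, so ∠C ≈ 0.500 rad.
Circumradius = |BA|/(2 sin C) ≈ 174.1.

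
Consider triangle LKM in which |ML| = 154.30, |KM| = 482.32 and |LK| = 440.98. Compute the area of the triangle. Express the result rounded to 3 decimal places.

Semiperimeter s = (482.32 + 154.3 + 440.98)/2 = 538.8.
Heron's formula: area = √(538.8·56.48·384.5·97.82) ≈ 33832.

33831.647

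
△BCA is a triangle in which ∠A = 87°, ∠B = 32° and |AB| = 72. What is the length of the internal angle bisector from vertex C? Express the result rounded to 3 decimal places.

t_C ≈ 49.113

The third angle is ∠C = 180° − ∠A − ∠B = 61.00°.
Law of sines: |CA| = |AB|·sin B/sin C ≈ 43.624.
Law of sines: |BC| = |AB|·sin A/sin C ≈ 82.209.
The bisector from C has length 2·|BC|·|CA|·cos(∠C/2)/(|BC|+|CA|) ≈ 49.113.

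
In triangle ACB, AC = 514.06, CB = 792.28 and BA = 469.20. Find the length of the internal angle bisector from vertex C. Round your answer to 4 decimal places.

By the law of cosines, cos C = (AC² + CB² − BA²) / (2·AC·CB) ≈ 0.82476, so ∠C ≈ 34.44°.
The bisector from C has length 2·AC·CB·cos(∠C/2)/(AC+CB) ≈ 595.6.

595.5995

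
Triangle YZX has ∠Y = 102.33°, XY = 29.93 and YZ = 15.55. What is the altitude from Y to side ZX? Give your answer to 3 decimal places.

h_Y ≈ 12.438

By the law of cosines, ZX² = XY² + YZ² − 2·XY·YZ·cos Y = 1336.4, so ZX ≈ 36.556.
Area = ½·XY·YZ·sin Y ≈ 227.34.
The altitude from Y has length 2·area/ZX ≈ 12.438.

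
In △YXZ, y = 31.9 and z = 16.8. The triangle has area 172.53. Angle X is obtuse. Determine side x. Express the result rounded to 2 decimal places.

From area = ½·z·y·sin X, we get sin X = 2·area/(z·y) ≈ 0.64386.
Taking the obtuse solution, ∠X ≈ 139.92°.
Law of cosines then gives x ≈ 46.043.

46.04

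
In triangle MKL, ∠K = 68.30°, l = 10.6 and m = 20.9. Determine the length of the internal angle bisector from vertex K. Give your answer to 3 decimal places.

By the law of cosines, k² = l² + m² − 2·l·m·cos K = 385.34, so k ≈ 19.63.
The bisector from K has length 2·l·m·cos(∠K/2)/(l+m) ≈ 11.641.

t_K ≈ 11.641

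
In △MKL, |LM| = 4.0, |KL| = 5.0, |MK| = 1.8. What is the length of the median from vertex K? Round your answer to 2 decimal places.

m_K ≈ 3.18

Median from K: ½√(2·|MK|² + 2·|KL|² − |LM|²) ≈ 3.1812.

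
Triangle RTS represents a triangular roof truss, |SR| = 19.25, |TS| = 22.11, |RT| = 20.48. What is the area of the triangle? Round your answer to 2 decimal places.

Semiperimeter s = (22.11 + 19.25 + 20.48)/2 = 30.92.
Heron's formula: area = √(30.92·8.81·11.67·10.44) ≈ 182.18.

area ≈ 182.18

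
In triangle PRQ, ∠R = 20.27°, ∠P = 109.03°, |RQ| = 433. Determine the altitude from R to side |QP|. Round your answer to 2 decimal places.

335.07

The third angle is ∠Q = 180° − ∠P − ∠R = 50.70°.
Law of sines: |QP| = |RQ|·sin R/sin P ≈ 158.68.
Law of sines: |PR| = |RQ|·sin Q/sin P ≈ 354.44.
Area = ½·|RQ|·|QP|·sin Q ≈ 26585.
The altitude from R has length 2·area/|QP| ≈ 335.07.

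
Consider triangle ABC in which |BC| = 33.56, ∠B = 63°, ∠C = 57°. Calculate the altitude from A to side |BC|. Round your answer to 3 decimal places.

The third angle is ∠A = 180° − ∠B − ∠C = 60.00°.
Law of sines: |CA| = |BC|·sin B/sin A ≈ 34.528.
Law of sines: |AB| = |BC|·sin C/sin A ≈ 32.5.
Area = ½·|BC|·|CA|·sin C ≈ 485.91.
The altitude from A has length 2·area/|BC| ≈ 28.958.

h_A ≈ 28.958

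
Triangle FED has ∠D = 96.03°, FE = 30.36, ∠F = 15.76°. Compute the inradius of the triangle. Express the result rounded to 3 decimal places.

r ≈ 3.489

The third angle is ∠E = 180° − ∠D − ∠F = 68.21°.
Law of sines: ED = FE·sin F/sin D ≈ 8.2919.
Law of sines: DF = FE·sin E/sin D ≈ 28.348.
Area = ½·FE·ED·sin E ≈ 116.88.
Semiperimeter s = (8.2919+28.348+30.36)/2 = 33.5.
Inradius = area/s = 116.88/33.5 ≈ 3.4889.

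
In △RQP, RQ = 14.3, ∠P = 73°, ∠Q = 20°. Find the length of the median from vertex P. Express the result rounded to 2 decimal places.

The third angle is ∠R = 180° − ∠Q − ∠P = 87.00°.
Law of sines: QP = RQ·sin R/sin P ≈ 14.933.
Law of sines: PR = RQ·sin Q/sin P ≈ 5.1144.
Median from P: ½√(2·QP² + 2·PR² − RQ²) ≈ 8.5704.

m_P ≈ 8.57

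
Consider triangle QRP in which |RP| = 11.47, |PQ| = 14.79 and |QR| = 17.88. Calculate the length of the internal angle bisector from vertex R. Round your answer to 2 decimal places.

t_R ≈ 12.37

By the law of cosines, cos R = (|QR|² + |RP|² − |PQ|²) / (2·|QR|·|RP|) ≈ 0.56687, so ∠R ≈ 0.9681 rad.
The bisector from R has length 2·|QR|·|RP|·cos(∠R/2)/(|QR|+|RP|) ≈ 12.37.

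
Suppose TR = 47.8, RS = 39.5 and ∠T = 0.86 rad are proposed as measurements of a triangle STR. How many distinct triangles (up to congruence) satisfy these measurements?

TR·sin T = 47.8·sin(0.86 rad) ≈ 36.22.
Since TR sin T < RS < TR (36.22 < 39.5 < 47.8), two triangles exist.

2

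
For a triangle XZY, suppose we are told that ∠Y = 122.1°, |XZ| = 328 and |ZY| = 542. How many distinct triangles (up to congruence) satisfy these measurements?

|ZY|·sin Y = 542·sin(122.1°) ≈ 459.1.
Since ∠Y is not acute, a triangle exists only if |XZ| > |ZY|; here |XZ| ≤ |ZY|, so there is no triangle.

0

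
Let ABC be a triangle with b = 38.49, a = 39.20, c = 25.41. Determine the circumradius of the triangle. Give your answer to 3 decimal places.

R ≈ 20.559

By the law of cosines, cos A = (b² + c² − a²) / (2·b·c) ≈ 0.30189, so ∠A ≈ 72.43°.
Circumradius = a/(2 sin A) ≈ 20.559.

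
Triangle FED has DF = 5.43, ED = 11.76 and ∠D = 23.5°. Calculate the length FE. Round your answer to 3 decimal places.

7.118

By the law of cosines, FE² = ED² + DF² − 2·ED·DF·cos D = 50.661, so FE ≈ 7.1177.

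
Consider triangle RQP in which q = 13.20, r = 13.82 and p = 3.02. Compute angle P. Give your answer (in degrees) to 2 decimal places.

12.56

By the law of cosines, cos P = (r² + q² − p²) / (2·r·q) ≈ 0.97606, so ∠P ≈ 12.56°.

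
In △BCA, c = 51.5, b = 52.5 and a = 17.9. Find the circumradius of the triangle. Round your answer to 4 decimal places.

By the law of cosines, cos B = (c² + a² − b²) / (2·c·a) ≈ 0.11738, so ∠B ≈ 83.26°.
Circumradius = b/(2 sin B) ≈ 26.433.

R ≈ 26.4327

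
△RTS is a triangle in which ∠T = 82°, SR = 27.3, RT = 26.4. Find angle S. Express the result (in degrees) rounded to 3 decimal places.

73.260

Law of sines: sin S = RT·sin T/SR ≈ 0.95762.
Since SR ≥ RT, only the acute value applies: ∠S ≈ 73.26°.
Then ∠R = 180° − ∠T − ∠S ≈ 24.74°.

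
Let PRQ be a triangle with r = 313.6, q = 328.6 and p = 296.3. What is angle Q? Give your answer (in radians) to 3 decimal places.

By the law of cosines, cos Q = (p² + r² − q²) / (2·p·r) ≈ 0.42058, so ∠Q ≈ 1.1367 rad.

1.137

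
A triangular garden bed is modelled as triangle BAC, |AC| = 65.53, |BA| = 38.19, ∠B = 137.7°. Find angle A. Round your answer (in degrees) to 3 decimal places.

Law of sines: sin C = |BA|·sin B/|AC| ≈ 0.39222.
Since |AC| ≥ |BA|, only the acute value applies: ∠C ≈ 23.09°.
Then ∠A = 180° − ∠B − ∠C ≈ 19.21°.

∠A ≈ 19.207°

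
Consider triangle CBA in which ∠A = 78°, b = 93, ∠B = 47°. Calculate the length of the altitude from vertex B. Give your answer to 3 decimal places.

h_B ≈ 101.888

The third angle is ∠C = 180° − ∠B − ∠A = 55.00°.
Law of sines: c = b·sin C/sin B ≈ 104.16.
Law of sines: a = b·sin A/sin B ≈ 124.38.
Area = ½·b·c·sin A ≈ 4737.8.
The altitude from B has length 2·area/b ≈ 101.89.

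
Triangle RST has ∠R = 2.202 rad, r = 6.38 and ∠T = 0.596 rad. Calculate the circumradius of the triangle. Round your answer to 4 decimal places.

3.9514

The third angle is ∠S = π − ∠T − ∠R = 0.344 rad.
Law of sines: s = r·sin S/sin R ≈ 2.6622.
Law of sines: t = r·sin T/sin R ≈ 4.4361.
Circumradius = r/(2 sin R) ≈ 3.9514.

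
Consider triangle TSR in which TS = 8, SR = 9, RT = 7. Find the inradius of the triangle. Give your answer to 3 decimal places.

Semiperimeter s = (9 + 7 + 8)/2 = 12.
Heron's formula: area = √(12·3·5·4) ≈ 26.833.
Inradius = area/s = 26.833/12 ≈ 2.2361.

r ≈ 2.236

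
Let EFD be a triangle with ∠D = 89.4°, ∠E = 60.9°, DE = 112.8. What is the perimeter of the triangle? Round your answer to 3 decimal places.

perimeter ≈ 539.385

The third angle is ∠F = 180° − ∠D − ∠E = 29.70°.
Law of sines: FD = DE·sin E/sin F ≈ 198.93.
Law of sines: EF = DE·sin D/sin F ≈ 227.66.
Semiperimeter s = (198.93+112.8+227.66)/2 = 269.69.
Perimeter = 198.93 + 112.8 + 227.66 = 539.39.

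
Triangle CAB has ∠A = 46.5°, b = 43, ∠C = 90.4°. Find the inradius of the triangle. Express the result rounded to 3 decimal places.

r ≈ 12.949

The third angle is ∠B = 180° − ∠C − ∠A = 43.10°.
Law of sines: c = b·sin C/sin B ≈ 62.931.
Law of sines: a = b·sin A/sin B ≈ 45.649.
Area = ½·b·c·sin A ≈ 981.44.
Semiperimeter s = (62.931+45.649+43)/2 = 75.79.
Inradius = area/s = 981.44/75.79 ≈ 12.949.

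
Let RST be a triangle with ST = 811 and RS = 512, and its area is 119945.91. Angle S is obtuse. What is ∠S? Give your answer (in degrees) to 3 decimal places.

From area = ½·RS·ST·sin S, we get sin S = 2·area/(RS·ST) ≈ 0.57773.
Taking the obtuse solution, ∠S ≈ 144.71°.

144.709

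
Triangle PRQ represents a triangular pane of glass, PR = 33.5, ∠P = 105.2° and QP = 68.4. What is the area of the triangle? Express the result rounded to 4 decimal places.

Area = ½·QP·PR·sin P ≈ 1105.6.

area ≈ 1105.6194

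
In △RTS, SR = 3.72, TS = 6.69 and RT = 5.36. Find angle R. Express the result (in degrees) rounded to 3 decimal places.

93.145

By the law of cosines, cos R = (SR² + RT² − TS²) / (2·SR·RT) ≈ -0.05487, so ∠R ≈ 93.15°.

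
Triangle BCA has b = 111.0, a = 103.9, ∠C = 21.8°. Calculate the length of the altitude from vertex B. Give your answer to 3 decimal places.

By the law of cosines, c² = a² + b² − 2·a·b·cos C = 1699.9, so c ≈ 41.23.
Area = ½·a·b·sin C ≈ 2141.5.
The altitude from B has length 2·area/b ≈ 38.585.

h_B ≈ 38.585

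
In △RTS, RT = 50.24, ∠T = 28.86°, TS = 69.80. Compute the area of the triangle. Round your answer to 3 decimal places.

846.304

Area = ½·RT·TS·sin T ≈ 846.3.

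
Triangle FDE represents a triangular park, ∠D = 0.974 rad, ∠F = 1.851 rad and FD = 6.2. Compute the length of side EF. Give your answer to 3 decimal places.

16.472

The third angle is ∠E = π − ∠F − ∠D = 0.317 rad.
Law of sines: EF = FD·sin D/sin E ≈ 16.472.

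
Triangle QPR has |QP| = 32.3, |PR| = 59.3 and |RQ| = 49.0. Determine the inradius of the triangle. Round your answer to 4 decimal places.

11.2538

Semiperimeter s = (59.3 + 49 + 32.3)/2 = 70.3.
Heron's formula: area = √(70.3·11·21.3·38) ≈ 791.14.
Inradius = area/s = 791.14/70.3 ≈ 11.254.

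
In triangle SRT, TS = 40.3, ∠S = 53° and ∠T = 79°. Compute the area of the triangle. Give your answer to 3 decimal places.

area ≈ 856.647

The third angle is ∠R = 180° − ∠T − ∠S = 48.00°.
Law of sines: RT = TS·sin S/sin R ≈ 43.309.
Law of sines: SR = TS·sin T/sin R ≈ 53.233.
Area = ½·TS·RT·sin T ≈ 856.65.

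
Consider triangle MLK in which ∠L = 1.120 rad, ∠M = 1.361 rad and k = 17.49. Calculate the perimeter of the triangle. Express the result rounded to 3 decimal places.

71.027

The third angle is ∠K = π − ∠M − ∠L = 0.661 rad.
Law of sines: m = k·sin M/sin K ≈ 27.88.
Law of sines: l = k·sin L/sin K ≈ 25.657.
Semiperimeter s = (27.88+25.657+17.49)/2 = 35.513.
Perimeter = 27.88 + 25.657 + 17.49 = 71.027.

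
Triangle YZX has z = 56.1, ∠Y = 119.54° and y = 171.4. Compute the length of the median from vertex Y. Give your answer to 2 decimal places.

59.71

Law of sines: sin Z = z·sin Y/y ≈ 0.28476.
Since y ≥ z, only the acute value applies: ∠Z ≈ 16.54°.
Then ∠X = 180° − ∠Y − ∠Z ≈ 43.92°.
Law of sines gives x = y·sin X/sin Y ≈ 136.64.
Median from Y: ½√(2·z² + 2·x² − y²) ≈ 59.708.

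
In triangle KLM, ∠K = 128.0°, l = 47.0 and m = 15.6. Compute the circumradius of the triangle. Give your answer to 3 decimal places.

By the law of cosines, k² = l² + m² − 2·l·m·cos K = 3355.2, so k ≈ 57.924.
Area = ½·l·m·sin K ≈ 288.88.
Circumradius = k/(2 sin K) ≈ 36.753.

36.753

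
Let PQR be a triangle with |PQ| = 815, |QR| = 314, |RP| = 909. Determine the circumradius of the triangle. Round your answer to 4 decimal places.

By the law of cosines, cos P = (|RP|² + |PQ|² − |QR|²) / (2·|RP|·|PQ|) ≈ 0.93942, so ∠P ≈ 20.05°.
Circumradius = |QR|/(2 sin P) ≈ 458.03.

458.0344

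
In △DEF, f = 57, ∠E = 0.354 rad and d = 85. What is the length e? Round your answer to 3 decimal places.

By the law of cosines, e² = f² + d² − 2·f·d·cos E = 1384.8, so e ≈ 37.213.

37.213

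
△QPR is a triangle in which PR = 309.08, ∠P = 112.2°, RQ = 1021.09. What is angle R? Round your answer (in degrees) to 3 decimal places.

Law of sines: sin Q = PR·sin P/RQ ≈ 0.28026.
Since RQ ≥ PR, only the acute value applies: ∠Q ≈ 16.28°.
Then ∠R = 180° − ∠P − ∠Q ≈ 51.52°.

∠R ≈ 51.524°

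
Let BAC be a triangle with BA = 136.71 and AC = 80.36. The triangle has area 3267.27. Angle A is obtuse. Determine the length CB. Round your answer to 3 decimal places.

206.906

From area = ½·BA·AC·sin A, we get sin A = 2·area/(BA·AC) ≈ 0.59481.
Taking the obtuse solution, ∠A ≈ 143.50°.
Law of cosines then gives CB ≈ 206.91.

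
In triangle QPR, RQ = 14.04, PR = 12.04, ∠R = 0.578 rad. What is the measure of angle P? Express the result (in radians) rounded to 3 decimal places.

By the law of cosines, QP² = PR² + RQ² − 2·PR·RQ·cos R = 58.919, so QP ≈ 7.6759.
Law of cosines again: cos P = (QP² + PR² − RQ²)/(2·QP·PR) ≈ 0.03657, so ∠P ≈ 1.534 rad.

∠P ≈ 1.534 rad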